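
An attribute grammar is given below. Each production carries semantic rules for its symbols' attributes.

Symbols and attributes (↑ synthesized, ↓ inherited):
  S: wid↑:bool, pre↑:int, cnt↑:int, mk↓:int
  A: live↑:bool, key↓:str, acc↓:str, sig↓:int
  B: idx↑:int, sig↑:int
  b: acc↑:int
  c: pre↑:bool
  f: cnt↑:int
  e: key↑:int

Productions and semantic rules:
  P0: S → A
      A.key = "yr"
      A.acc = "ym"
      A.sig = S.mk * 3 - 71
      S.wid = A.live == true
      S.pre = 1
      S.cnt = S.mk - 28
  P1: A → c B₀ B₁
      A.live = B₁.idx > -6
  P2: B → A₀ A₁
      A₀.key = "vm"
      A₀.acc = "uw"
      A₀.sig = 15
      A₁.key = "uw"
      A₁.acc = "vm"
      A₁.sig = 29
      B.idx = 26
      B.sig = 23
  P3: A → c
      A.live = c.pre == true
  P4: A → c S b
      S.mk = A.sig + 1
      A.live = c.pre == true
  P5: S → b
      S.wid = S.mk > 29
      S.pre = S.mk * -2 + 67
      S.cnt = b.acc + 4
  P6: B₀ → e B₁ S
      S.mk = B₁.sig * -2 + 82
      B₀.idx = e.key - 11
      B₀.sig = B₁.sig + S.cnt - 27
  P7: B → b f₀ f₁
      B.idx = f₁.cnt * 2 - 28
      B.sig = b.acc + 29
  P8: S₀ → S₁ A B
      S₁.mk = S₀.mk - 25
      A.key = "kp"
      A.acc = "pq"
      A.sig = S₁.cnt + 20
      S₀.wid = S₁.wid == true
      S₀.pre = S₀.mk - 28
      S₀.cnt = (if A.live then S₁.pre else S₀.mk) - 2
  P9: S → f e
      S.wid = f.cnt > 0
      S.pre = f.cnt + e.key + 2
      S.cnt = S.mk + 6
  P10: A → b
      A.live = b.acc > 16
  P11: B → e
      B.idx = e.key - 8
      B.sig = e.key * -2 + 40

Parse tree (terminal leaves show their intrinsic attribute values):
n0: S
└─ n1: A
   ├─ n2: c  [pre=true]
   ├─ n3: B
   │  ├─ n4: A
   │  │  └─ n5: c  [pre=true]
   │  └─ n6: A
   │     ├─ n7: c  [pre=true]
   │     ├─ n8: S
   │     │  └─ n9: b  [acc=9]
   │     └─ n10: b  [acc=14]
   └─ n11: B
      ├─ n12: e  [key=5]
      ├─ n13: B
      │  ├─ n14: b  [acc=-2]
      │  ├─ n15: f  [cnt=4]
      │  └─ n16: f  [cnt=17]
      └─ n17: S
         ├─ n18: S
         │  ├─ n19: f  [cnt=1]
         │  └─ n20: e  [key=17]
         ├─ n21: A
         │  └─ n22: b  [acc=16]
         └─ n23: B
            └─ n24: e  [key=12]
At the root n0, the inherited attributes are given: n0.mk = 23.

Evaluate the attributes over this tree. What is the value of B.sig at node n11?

1. n0.mk = 23  [given at root]
2. n1.key = "yr"  ["yr"]
3. n1.acc = "ym"  ["ym"]
4. n1.sig = -2  [S.mk * 3 - 71]
5. n2.pre = true  [terminal]
6. n4.key = "vm"  ["vm"]
7. n4.acc = "uw"  ["uw"]
8. n4.sig = 15  [15]
9. n5.pre = true  [terminal]
10. n4.live = true  [c.pre == true]
11. n6.key = "uw"  ["uw"]
12. n6.acc = "vm"  ["vm"]
13. n6.sig = 29  [29]
14. n7.pre = true  [terminal]
15. n8.mk = 30  [A.sig + 1]
16. n9.acc = 9  [terminal]
17. n8.wid = true  [S.mk > 29]
18. n8.pre = 7  [S.mk * -2 + 67]
19. n8.cnt = 13  [b.acc + 4]
20. n10.acc = 14  [terminal]
21. n6.live = true  [c.pre == true]
22. n3.idx = 26  [26]
23. n3.sig = 23  [23]
24. n12.key = 5  [terminal]
25. n14.acc = -2  [terminal]
26. n15.cnt = 4  [terminal]
27. n16.cnt = 17  [terminal]
28. n13.idx = 6  [f₁.cnt * 2 - 28]
29. n13.sig = 27  [b.acc + 29]
30. n17.mk = 28  [B₁.sig * -2 + 82]
31. n18.mk = 3  [S₀.mk - 25]
32. n19.cnt = 1  [terminal]
33. n20.key = 17  [terminal]
34. n18.wid = true  [f.cnt > 0]
35. n18.pre = 20  [f.cnt + e.key + 2]
36. n18.cnt = 9  [S.mk + 6]
37. n21.key = "kp"  ["kp"]
38. n21.acc = "pq"  ["pq"]
39. n21.sig = 29  [S₁.cnt + 20]
40. n22.acc = 16  [terminal]
41. n21.live = false  [b.acc > 16]
42. n24.key = 12  [terminal]
43. n23.idx = 4  [e.key - 8]
44. n23.sig = 16  [e.key * -2 + 40]
45. n17.wid = true  [S₁.wid == true]
46. n17.pre = 0  [S₀.mk - 28]
47. n17.cnt = 26  [(if A.live then S₁.pre else S₀.mk) - 2]
48. n11.idx = -6  [e.key - 11]
49. n11.sig = 26  [B₁.sig + S.cnt - 27]
50. n1.live = false  [B₁.idx > -6]
51. n0.wid = false  [A.live == true]
52. n0.pre = 1  [1]
53. n0.cnt = -5  [S.mk - 28]

26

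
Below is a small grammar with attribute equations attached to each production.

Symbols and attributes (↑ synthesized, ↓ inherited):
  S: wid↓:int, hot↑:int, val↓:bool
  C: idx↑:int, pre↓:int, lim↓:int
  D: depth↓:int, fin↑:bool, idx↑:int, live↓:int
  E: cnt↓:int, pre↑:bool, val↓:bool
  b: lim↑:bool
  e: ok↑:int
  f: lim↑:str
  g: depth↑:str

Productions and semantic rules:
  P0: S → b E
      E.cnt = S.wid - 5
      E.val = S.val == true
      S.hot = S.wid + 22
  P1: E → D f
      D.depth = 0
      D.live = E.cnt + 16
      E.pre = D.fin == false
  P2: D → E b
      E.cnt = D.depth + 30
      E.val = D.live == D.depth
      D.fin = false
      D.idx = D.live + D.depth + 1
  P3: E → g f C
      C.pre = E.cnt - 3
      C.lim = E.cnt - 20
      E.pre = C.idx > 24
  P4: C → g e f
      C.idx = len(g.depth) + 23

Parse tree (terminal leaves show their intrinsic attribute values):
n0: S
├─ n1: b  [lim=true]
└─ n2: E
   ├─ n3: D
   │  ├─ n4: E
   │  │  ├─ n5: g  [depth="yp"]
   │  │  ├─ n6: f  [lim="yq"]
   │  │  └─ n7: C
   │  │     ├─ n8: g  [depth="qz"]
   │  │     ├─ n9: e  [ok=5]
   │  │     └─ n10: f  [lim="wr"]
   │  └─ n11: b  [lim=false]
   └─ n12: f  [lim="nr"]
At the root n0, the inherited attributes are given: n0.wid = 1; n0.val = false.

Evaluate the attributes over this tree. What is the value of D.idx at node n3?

13

1. n0.wid = 1  [given at root]
2. n0.val = false  [given at root]
3. n1.lim = true  [terminal]
4. n2.cnt = -4  [S.wid - 5]
5. n2.val = false  [S.val == true]
6. n3.depth = 0  [0]
7. n3.live = 12  [E.cnt + 16]
8. n4.cnt = 30  [D.depth + 30]
9. n4.val = false  [D.live == D.depth]
10. n5.depth = "yp"  [terminal]
11. n6.lim = "yq"  [terminal]
12. n7.pre = 27  [E.cnt - 3]
13. n7.lim = 10  [E.cnt - 20]
14. n8.depth = "qz"  [terminal]
15. n9.ok = 5  [terminal]
16. n10.lim = "wr"  [terminal]
17. n7.idx = 25  [len(g.depth) + 23]
18. n4.pre = true  [C.idx > 24]
19. n11.lim = false  [terminal]
20. n3.fin = false  [false]
21. n3.idx = 13  [D.live + D.depth + 1]
22. n12.lim = "nr"  [terminal]
23. n2.pre = true  [D.fin == false]
24. n0.hot = 23  [S.wid + 22]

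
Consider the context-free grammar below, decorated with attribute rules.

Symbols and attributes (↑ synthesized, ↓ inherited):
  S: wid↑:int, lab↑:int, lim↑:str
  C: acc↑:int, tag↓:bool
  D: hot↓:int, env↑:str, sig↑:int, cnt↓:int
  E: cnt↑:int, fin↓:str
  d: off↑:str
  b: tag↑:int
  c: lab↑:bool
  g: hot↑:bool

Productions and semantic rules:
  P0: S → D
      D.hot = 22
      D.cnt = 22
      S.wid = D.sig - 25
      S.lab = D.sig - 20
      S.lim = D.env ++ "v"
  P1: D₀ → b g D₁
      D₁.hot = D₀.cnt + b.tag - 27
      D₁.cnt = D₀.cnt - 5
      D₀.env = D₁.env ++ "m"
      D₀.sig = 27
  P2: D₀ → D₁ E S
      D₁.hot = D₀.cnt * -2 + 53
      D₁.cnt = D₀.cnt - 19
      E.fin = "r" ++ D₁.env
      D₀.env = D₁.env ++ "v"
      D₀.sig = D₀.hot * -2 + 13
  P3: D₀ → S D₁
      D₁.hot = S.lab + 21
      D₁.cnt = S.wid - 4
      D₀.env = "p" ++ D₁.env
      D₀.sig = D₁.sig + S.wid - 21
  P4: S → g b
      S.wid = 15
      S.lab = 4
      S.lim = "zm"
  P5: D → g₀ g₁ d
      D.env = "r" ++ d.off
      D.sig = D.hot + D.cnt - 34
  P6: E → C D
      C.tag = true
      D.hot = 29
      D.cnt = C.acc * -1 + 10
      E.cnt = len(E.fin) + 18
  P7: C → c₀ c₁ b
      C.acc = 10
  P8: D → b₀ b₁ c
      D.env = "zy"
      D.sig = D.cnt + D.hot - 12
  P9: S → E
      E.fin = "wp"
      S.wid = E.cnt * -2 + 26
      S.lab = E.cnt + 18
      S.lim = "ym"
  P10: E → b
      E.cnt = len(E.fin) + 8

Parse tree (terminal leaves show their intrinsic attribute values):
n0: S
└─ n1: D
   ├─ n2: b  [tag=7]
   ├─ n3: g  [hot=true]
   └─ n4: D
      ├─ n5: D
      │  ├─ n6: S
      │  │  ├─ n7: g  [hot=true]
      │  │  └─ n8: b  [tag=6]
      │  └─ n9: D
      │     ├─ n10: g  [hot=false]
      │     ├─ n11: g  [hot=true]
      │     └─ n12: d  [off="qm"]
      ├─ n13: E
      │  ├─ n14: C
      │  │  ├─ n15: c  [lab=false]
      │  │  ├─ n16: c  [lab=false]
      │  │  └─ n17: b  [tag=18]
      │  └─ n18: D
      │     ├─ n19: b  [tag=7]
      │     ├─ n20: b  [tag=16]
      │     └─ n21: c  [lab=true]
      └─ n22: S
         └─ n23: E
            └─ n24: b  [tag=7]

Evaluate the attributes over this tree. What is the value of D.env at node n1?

1. n1.hot = 22  [22]
2. n1.cnt = 22  [22]
3. n2.tag = 7  [terminal]
4. n3.hot = true  [terminal]
5. n4.hot = 2  [D₀.cnt + b.tag - 27]
6. n4.cnt = 17  [D₀.cnt - 5]
7. n5.hot = 19  [D₀.cnt * -2 + 53]
8. n5.cnt = -2  [D₀.cnt - 19]
9. n7.hot = true  [terminal]
10. n8.tag = 6  [terminal]
11. n6.wid = 15  [15]
12. n6.lab = 4  [4]
13. n6.lim = "zm"  ["zm"]
14. n9.hot = 25  [S.lab + 21]
15. n9.cnt = 11  [S.wid - 4]
16. n10.hot = false  [terminal]
17. n11.hot = true  [terminal]
18. n12.off = "qm"  [terminal]
19. n9.env = "rqm"  ["r" ++ d.off]
20. n9.sig = 2  [D.hot + D.cnt - 34]
21. n5.env = "prqm"  ["p" ++ D₁.env]
22. n5.sig = -4  [D₁.sig + S.wid - 21]
23. n13.fin = "rprqm"  ["r" ++ D₁.env]
24. n14.tag = true  [true]
25. n15.lab = false  [terminal]
26. n16.lab = false  [terminal]
27. n17.tag = 18  [terminal]
28. n14.acc = 10  [10]
29. n18.hot = 29  [29]
30. n18.cnt = 0  [C.acc * -1 + 10]
31. n19.tag = 7  [terminal]
32. n20.tag = 16  [terminal]
33. n21.lab = true  [terminal]
34. n18.env = "zy"  ["zy"]
35. n18.sig = 17  [D.cnt + D.hot - 12]
36. n13.cnt = 23  [len(E.fin) + 18]
37. n23.fin = "wp"  ["wp"]
38. n24.tag = 7  [terminal]
39. n23.cnt = 10  [len(E.fin) + 8]
40. n22.wid = 6  [E.cnt * -2 + 26]
41. n22.lab = 28  [E.cnt + 18]
42. n22.lim = "ym"  ["ym"]
43. n4.env = "prqmv"  [D₁.env ++ "v"]
44. n4.sig = 9  [D₀.hot * -2 + 13]
45. n1.env = "prqmvm"  [D₁.env ++ "m"]
46. n1.sig = 27  [27]
47. n0.wid = 2  [D.sig - 25]
48. n0.lab = 7  [D.sig - 20]
49. n0.lim = "prqmvmv"  [D.env ++ "v"]

"prqmvm"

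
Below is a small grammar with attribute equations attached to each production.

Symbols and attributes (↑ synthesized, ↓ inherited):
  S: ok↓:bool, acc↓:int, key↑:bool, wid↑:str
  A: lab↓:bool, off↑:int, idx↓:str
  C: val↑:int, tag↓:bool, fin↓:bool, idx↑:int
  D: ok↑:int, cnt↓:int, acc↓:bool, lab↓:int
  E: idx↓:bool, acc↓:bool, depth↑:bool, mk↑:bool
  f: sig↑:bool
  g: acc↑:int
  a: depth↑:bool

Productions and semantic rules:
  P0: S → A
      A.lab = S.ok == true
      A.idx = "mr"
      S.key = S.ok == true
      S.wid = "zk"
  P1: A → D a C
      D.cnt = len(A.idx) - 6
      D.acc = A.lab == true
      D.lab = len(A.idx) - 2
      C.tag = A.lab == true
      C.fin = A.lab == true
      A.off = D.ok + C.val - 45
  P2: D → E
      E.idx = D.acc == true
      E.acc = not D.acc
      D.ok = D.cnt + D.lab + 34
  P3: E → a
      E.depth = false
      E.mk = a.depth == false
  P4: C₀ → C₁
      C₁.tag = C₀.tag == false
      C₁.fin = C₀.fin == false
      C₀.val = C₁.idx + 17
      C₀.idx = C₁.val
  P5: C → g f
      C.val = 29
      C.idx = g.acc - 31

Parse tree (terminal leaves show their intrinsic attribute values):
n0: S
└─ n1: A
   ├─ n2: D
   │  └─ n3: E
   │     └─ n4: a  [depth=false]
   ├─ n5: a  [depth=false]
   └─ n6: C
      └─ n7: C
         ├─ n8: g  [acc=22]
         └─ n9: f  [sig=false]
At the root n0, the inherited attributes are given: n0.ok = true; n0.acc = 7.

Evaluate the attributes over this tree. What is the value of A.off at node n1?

-7

1. n0.ok = true  [given at root]
2. n0.acc = 7  [given at root]
3. n1.lab = true  [S.ok == true]
4. n1.idx = "mr"  ["mr"]
5. n2.cnt = -4  [len(A.idx) - 6]
6. n2.acc = true  [A.lab == true]
7. n2.lab = 0  [len(A.idx) - 2]
8. n3.idx = true  [D.acc == true]
9. n3.acc = false  [not D.acc]
10. n4.depth = false  [terminal]
11. n3.depth = false  [false]
12. n3.mk = true  [a.depth == false]
13. n2.ok = 30  [D.cnt + D.lab + 34]
14. n5.depth = false  [terminal]
15. n6.tag = true  [A.lab == true]
16. n6.fin = true  [A.lab == true]
17. n7.tag = false  [C₀.tag == false]
18. n7.fin = false  [C₀.fin == false]
19. n8.acc = 22  [terminal]
20. n9.sig = false  [terminal]
21. n7.val = 29  [29]
22. n7.idx = -9  [g.acc - 31]
23. n6.val = 8  [C₁.idx + 17]
24. n6.idx = 29  [C₁.val]
25. n1.off = -7  [D.ok + C.val - 45]
26. n0.key = true  [S.ok == true]
27. n0.wid = "zk"  ["zk"]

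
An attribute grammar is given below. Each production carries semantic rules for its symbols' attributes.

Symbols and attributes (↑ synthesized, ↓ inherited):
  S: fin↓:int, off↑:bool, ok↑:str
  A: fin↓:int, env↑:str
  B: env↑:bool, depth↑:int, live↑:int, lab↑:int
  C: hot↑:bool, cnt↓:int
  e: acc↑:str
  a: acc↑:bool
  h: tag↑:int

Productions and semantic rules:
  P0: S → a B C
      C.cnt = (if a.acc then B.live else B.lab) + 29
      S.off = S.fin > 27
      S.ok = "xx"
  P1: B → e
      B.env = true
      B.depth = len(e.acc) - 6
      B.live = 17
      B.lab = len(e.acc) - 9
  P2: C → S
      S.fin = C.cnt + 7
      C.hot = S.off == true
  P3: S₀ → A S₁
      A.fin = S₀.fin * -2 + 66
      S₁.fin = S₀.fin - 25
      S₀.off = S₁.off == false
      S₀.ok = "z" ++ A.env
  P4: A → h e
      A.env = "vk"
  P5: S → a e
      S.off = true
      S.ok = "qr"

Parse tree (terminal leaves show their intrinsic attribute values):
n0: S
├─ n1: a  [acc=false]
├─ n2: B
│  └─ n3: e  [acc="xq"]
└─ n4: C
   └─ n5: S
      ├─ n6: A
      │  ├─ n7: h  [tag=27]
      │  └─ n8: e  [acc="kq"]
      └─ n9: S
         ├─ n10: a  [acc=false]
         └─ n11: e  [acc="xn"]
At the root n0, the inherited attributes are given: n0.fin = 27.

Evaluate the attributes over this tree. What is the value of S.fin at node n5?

1. n0.fin = 27  [given at root]
2. n1.acc = false  [terminal]
3. n3.acc = "xq"  [terminal]
4. n2.env = true  [true]
5. n2.depth = -4  [len(e.acc) - 6]
6. n2.live = 17  [17]
7. n2.lab = -7  [len(e.acc) - 9]
8. n4.cnt = 22  [(if a.acc then B.live else B.lab) + 29]
9. n5.fin = 29  [C.cnt + 7]
10. n6.fin = 8  [S₀.fin * -2 + 66]
11. n7.tag = 27  [terminal]
12. n8.acc = "kq"  [terminal]
13. n6.env = "vk"  ["vk"]
14. n9.fin = 4  [S₀.fin - 25]
15. n10.acc = false  [terminal]
16. n11.acc = "xn"  [terminal]
17. n9.off = true  [true]
18. n9.ok = "qr"  ["qr"]
19. n5.off = false  [S₁.off == false]
20. n5.ok = "zvk"  ["z" ++ A.env]
21. n4.hot = false  [S.off == true]
22. n0.off = false  [S.fin > 27]
23. n0.ok = "xx"  ["xx"]

29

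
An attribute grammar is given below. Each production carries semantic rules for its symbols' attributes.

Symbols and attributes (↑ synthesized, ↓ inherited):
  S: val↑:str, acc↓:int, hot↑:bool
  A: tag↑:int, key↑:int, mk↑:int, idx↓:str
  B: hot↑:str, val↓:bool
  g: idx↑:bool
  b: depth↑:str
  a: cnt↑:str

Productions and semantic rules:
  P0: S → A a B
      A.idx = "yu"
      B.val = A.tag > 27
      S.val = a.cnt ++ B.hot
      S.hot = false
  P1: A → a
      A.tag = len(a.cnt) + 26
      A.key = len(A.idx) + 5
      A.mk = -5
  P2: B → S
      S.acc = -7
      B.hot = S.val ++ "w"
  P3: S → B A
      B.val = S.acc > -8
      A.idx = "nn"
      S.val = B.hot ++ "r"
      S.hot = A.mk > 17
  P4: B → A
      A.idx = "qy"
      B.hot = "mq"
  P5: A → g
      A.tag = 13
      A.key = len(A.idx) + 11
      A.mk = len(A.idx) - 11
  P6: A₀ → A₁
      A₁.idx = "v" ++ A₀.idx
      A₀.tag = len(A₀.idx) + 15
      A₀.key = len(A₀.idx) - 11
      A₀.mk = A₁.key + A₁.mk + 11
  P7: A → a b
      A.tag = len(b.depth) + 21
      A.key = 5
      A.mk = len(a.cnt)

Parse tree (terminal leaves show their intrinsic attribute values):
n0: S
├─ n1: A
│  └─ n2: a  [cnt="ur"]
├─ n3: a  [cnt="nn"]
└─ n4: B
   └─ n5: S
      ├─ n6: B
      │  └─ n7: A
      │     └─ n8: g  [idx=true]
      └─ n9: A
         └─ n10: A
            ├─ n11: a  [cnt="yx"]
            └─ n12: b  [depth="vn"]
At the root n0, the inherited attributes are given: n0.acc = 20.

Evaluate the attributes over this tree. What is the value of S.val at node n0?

1. n0.acc = 20  [given at root]
2. n1.idx = "yu"  ["yu"]
3. n2.cnt = "ur"  [terminal]
4. n1.tag = 28  [len(a.cnt) + 26]
5. n1.key = 7  [len(A.idx) + 5]
6. n1.mk = -5  [-5]
7. n3.cnt = "nn"  [terminal]
8. n4.val = true  [A.tag > 27]
9. n5.acc = -7  [-7]
10. n6.val = true  [S.acc > -8]
11. n7.idx = "qy"  ["qy"]
12. n8.idx = true  [terminal]
13. n7.tag = 13  [13]
14. n7.key = 13  [len(A.idx) + 11]
15. n7.mk = -9  [len(A.idx) - 11]
16. n6.hot = "mq"  ["mq"]
17. n9.idx = "nn"  ["nn"]
18. n10.idx = "vnn"  ["v" ++ A₀.idx]
19. n11.cnt = "yx"  [terminal]
20. n12.depth = "vn"  [terminal]
21. n10.tag = 23  [len(b.depth) + 21]
22. n10.key = 5  [5]
23. n10.mk = 2  [len(a.cnt)]
24. n9.tag = 17  [len(A₀.idx) + 15]
25. n9.key = -9  [len(A₀.idx) - 11]
26. n9.mk = 18  [A₁.key + A₁.mk + 11]
27. n5.val = "mqr"  [B.hot ++ "r"]
28. n5.hot = true  [A.mk > 17]
29. n4.hot = "mqrw"  [S.val ++ "w"]
30. n0.val = "nnmqrw"  [a.cnt ++ B.hot]
31. n0.hot = false  [false]

"nnmqrw"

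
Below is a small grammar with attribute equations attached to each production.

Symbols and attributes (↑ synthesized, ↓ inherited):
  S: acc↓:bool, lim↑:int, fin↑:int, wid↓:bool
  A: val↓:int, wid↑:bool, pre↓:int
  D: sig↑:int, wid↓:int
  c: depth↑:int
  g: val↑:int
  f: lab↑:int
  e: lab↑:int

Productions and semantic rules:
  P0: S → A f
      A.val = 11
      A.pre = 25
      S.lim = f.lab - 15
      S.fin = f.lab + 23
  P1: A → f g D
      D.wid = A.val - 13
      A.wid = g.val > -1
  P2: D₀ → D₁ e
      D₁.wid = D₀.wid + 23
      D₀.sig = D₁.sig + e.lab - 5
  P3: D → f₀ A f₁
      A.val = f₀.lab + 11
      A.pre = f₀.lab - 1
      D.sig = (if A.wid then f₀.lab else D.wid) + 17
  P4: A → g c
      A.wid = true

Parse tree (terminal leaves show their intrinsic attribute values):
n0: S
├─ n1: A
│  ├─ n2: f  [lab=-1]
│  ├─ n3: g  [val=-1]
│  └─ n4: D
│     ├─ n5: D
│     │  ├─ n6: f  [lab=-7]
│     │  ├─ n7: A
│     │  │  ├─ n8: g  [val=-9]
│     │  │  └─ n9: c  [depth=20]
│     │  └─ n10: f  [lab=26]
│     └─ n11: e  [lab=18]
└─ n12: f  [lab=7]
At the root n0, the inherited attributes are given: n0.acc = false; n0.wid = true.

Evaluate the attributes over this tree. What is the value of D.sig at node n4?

23

1. n0.acc = false  [given at root]
2. n0.wid = true  [given at root]
3. n1.val = 11  [11]
4. n1.pre = 25  [25]
5. n2.lab = -1  [terminal]
6. n3.val = -1  [terminal]
7. n4.wid = -2  [A.val - 13]
8. n5.wid = 21  [D₀.wid + 23]
9. n6.lab = -7  [terminal]
10. n7.val = 4  [f₀.lab + 11]
11. n7.pre = -8  [f₀.lab - 1]
12. n8.val = -9  [terminal]
13. n9.depth = 20  [terminal]
14. n7.wid = true  [true]
15. n10.lab = 26  [terminal]
16. n5.sig = 10  [(if A.wid then f₀.lab else D.wid) + 17]
17. n11.lab = 18  [terminal]
18. n4.sig = 23  [D₁.sig + e.lab - 5]
19. n1.wid = false  [g.val > -1]
20. n12.lab = 7  [terminal]
21. n0.lim = -8  [f.lab - 15]
22. n0.fin = 30  [f.lab + 23]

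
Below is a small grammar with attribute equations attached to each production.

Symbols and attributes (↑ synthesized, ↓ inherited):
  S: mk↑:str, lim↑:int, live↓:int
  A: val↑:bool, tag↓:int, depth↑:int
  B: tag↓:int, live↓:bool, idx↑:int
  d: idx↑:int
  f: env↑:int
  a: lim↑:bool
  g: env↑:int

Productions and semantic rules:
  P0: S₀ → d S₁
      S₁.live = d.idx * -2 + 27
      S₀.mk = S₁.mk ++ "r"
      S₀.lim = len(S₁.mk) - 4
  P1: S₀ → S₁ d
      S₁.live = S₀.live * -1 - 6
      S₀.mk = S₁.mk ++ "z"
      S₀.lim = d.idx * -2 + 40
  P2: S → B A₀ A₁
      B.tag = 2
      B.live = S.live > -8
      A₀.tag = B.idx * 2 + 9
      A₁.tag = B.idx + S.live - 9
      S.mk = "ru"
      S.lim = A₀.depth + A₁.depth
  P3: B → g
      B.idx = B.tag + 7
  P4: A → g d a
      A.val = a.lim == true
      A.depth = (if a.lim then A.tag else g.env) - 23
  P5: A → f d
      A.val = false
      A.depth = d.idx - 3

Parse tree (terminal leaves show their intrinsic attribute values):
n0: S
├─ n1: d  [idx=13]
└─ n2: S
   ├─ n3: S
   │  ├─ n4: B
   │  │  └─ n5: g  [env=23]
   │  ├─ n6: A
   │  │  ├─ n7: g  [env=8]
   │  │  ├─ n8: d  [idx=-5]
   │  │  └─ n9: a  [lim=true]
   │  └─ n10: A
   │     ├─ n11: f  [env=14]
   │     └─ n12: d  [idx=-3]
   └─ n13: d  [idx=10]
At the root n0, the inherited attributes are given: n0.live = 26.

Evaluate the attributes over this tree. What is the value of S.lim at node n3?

-2

1. n0.live = 26  [given at root]
2. n1.idx = 13  [terminal]
3. n2.live = 1  [d.idx * -2 + 27]
4. n3.live = -7  [S₀.live * -1 - 6]
5. n4.tag = 2  [2]
6. n4.live = true  [S.live > -8]
7. n5.env = 23  [terminal]
8. n4.idx = 9  [B.tag + 7]
9. n6.tag = 27  [B.idx * 2 + 9]
10. n7.env = 8  [terminal]
11. n8.idx = -5  [terminal]
12. n9.lim = true  [terminal]
13. n6.val = true  [a.lim == true]
14. n6.depth = 4  [(if a.lim then A.tag else g.env) - 23]
15. n10.tag = -7  [B.idx + S.live - 9]
16. n11.env = 14  [terminal]
17. n12.idx = -3  [terminal]
18. n10.val = false  [false]
19. n10.depth = -6  [d.idx - 3]
20. n3.mk = "ru"  ["ru"]
21. n3.lim = -2  [A₀.depth + A₁.depth]
22. n13.idx = 10  [terminal]
23. n2.mk = "ruz"  [S₁.mk ++ "z"]
24. n2.lim = 20  [d.idx * -2 + 40]
25. n0.mk = "ruzr"  [S₁.mk ++ "r"]
26. n0.lim = -1  [len(S₁.mk) - 4]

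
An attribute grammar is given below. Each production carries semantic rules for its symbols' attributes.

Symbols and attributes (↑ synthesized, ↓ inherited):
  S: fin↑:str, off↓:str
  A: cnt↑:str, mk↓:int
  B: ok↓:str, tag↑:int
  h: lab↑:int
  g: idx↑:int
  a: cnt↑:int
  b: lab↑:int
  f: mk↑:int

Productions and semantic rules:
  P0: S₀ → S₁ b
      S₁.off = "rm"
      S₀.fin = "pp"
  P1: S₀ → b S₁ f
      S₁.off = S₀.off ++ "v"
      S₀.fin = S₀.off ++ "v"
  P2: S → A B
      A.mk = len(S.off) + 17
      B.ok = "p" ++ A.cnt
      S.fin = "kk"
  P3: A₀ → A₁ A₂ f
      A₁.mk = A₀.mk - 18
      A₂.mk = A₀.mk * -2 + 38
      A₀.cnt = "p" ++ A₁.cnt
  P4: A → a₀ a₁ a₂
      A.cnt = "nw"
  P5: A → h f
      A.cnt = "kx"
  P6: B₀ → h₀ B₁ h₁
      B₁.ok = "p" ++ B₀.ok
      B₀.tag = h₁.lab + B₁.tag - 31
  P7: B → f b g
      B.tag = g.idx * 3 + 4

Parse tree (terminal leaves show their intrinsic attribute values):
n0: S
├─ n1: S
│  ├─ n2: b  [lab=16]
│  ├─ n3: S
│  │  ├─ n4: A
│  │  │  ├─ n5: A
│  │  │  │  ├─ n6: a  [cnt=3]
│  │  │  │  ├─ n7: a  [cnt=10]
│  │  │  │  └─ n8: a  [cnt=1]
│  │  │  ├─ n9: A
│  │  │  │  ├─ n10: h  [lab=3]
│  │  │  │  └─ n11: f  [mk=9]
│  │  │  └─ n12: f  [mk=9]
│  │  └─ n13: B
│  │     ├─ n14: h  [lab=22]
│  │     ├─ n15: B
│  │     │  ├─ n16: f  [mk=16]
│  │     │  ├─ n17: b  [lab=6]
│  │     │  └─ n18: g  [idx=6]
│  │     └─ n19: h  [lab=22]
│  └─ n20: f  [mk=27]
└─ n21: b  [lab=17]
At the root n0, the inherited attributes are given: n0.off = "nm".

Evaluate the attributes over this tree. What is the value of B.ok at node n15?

1. n0.off = "nm"  [given at root]
2. n1.off = "rm"  ["rm"]
3. n2.lab = 16  [terminal]
4. n3.off = "rmv"  [S₀.off ++ "v"]
5. n4.mk = 20  [len(S.off) + 17]
6. n5.mk = 2  [A₀.mk - 18]
7. n6.cnt = 3  [terminal]
8. n7.cnt = 10  [terminal]
9. n8.cnt = 1  [terminal]
10. n5.cnt = "nw"  ["nw"]
11. n9.mk = -2  [A₀.mk * -2 + 38]
12. n10.lab = 3  [terminal]
13. n11.mk = 9  [terminal]
14. n9.cnt = "kx"  ["kx"]
15. n12.mk = 9  [terminal]
16. n4.cnt = "pnw"  ["p" ++ A₁.cnt]
17. n13.ok = "ppnw"  ["p" ++ A.cnt]
18. n14.lab = 22  [terminal]
19. n15.ok = "pppnw"  ["p" ++ B₀.ok]
20. n16.mk = 16  [terminal]
21. n17.lab = 6  [terminal]
22. n18.idx = 6  [terminal]
23. n15.tag = 22  [g.idx * 3 + 4]
24. n19.lab = 22  [terminal]
25. n13.tag = 13  [h₁.lab + B₁.tag - 31]
26. n3.fin = "kk"  ["kk"]
27. n20.mk = 27  [terminal]
28. n1.fin = "rmv"  [S₀.off ++ "v"]
29. n21.lab = 17  [terminal]
30. n0.fin = "pp"  ["pp"]

"pppnw"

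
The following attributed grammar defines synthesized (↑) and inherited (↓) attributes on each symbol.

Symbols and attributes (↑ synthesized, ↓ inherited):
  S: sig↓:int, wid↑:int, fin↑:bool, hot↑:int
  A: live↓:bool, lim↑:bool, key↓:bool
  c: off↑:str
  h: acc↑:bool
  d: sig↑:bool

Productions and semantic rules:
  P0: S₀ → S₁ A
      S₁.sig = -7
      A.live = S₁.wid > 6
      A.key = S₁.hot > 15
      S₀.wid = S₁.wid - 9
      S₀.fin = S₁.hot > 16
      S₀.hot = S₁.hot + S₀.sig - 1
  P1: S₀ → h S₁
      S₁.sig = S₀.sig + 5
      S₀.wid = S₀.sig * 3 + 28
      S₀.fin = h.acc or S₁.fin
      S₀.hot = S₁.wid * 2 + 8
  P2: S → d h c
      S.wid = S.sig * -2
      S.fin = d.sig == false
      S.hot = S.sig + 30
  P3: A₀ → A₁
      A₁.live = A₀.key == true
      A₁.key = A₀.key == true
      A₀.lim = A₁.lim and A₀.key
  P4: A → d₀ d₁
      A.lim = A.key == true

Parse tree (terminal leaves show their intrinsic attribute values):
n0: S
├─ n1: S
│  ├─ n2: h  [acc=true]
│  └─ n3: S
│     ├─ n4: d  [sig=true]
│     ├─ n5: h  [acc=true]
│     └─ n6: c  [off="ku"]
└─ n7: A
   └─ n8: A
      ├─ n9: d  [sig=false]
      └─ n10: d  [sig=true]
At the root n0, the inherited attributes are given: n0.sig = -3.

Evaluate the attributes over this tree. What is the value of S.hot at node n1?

16

1. n0.sig = -3  [given at root]
2. n1.sig = -7  [-7]
3. n2.acc = true  [terminal]
4. n3.sig = -2  [S₀.sig + 5]
5. n4.sig = true  [terminal]
6. n5.acc = true  [terminal]
7. n6.off = "ku"  [terminal]
8. n3.wid = 4  [S.sig * -2]
9. n3.fin = false  [d.sig == false]
10. n3.hot = 28  [S.sig + 30]
11. n1.wid = 7  [S₀.sig * 3 + 28]
12. n1.fin = true  [h.acc or S₁.fin]
13. n1.hot = 16  [S₁.wid * 2 + 8]
14. n7.live = true  [S₁.wid > 6]
15. n7.key = true  [S₁.hot > 15]
16. n8.live = true  [A₀.key == true]
17. n8.key = true  [A₀.key == true]
18. n9.sig = false  [terminal]
19. n10.sig = true  [terminal]
20. n8.lim = true  [A.key == true]
21. n7.lim = true  [A₁.lim and A₀.key]
22. n0.wid = -2  [S₁.wid - 9]
23. n0.fin = false  [S₁.hot > 16]
24. n0.hot = 12  [S₁.hot + S₀.sig - 1]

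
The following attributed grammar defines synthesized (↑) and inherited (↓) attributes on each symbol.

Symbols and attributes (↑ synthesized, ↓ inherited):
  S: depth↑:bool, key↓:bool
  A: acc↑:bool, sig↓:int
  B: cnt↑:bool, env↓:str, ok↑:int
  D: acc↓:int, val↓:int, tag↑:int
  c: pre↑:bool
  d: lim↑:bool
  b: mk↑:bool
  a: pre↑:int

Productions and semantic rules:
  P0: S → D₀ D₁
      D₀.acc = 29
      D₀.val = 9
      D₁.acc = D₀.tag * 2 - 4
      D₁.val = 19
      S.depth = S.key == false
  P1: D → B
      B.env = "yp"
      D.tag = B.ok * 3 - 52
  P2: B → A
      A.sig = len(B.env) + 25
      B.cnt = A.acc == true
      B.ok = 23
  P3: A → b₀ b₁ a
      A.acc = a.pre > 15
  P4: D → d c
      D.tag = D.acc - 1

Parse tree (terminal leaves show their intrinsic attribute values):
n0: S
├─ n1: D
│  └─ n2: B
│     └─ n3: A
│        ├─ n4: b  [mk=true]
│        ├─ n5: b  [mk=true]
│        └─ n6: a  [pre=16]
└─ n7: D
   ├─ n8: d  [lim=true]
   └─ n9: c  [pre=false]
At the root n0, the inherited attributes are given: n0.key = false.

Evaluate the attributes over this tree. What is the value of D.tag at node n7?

1. n0.key = false  [given at root]
2. n1.acc = 29  [29]
3. n1.val = 9  [9]
4. n2.env = "yp"  ["yp"]
5. n3.sig = 27  [len(B.env) + 25]
6. n4.mk = true  [terminal]
7. n5.mk = true  [terminal]
8. n6.pre = 16  [terminal]
9. n3.acc = true  [a.pre > 15]
10. n2.cnt = true  [A.acc == true]
11. n2.ok = 23  [23]
12. n1.tag = 17  [B.ok * 3 - 52]
13. n7.acc = 30  [D₀.tag * 2 - 4]
14. n7.val = 19  [19]
15. n8.lim = true  [terminal]
16. n9.pre = false  [terminal]
17. n7.tag = 29  [D.acc - 1]
18. n0.depth = true  [S.key == false]

29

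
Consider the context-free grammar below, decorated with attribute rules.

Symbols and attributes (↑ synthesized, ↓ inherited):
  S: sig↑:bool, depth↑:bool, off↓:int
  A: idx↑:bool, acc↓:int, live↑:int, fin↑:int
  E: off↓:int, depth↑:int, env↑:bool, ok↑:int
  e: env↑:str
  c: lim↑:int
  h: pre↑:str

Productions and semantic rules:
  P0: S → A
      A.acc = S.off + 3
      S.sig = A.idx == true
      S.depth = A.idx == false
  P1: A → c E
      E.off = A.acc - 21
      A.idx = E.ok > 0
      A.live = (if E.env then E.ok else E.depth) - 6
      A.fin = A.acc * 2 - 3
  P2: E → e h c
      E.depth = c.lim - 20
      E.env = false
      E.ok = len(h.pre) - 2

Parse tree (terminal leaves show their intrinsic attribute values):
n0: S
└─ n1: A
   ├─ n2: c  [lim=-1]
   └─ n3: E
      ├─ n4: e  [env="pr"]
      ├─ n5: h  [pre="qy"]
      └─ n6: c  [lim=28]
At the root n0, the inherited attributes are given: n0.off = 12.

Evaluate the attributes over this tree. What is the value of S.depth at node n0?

1. n0.off = 12  [given at root]
2. n1.acc = 15  [S.off + 3]
3. n2.lim = -1  [terminal]
4. n3.off = -6  [A.acc - 21]
5. n4.env = "pr"  [terminal]
6. n5.pre = "qy"  [terminal]
7. n6.lim = 28  [terminal]
8. n3.depth = 8  [c.lim - 20]
9. n3.env = false  [false]
10. n3.ok = 0  [len(h.pre) - 2]
11. n1.idx = false  [E.ok > 0]
12. n1.live = 2  [(if E.env then E.ok else E.depth) - 6]
13. n1.fin = 27  [A.acc * 2 - 3]
14. n0.sig = false  [A.idx == true]
15. n0.depth = true  [A.idx == false]

true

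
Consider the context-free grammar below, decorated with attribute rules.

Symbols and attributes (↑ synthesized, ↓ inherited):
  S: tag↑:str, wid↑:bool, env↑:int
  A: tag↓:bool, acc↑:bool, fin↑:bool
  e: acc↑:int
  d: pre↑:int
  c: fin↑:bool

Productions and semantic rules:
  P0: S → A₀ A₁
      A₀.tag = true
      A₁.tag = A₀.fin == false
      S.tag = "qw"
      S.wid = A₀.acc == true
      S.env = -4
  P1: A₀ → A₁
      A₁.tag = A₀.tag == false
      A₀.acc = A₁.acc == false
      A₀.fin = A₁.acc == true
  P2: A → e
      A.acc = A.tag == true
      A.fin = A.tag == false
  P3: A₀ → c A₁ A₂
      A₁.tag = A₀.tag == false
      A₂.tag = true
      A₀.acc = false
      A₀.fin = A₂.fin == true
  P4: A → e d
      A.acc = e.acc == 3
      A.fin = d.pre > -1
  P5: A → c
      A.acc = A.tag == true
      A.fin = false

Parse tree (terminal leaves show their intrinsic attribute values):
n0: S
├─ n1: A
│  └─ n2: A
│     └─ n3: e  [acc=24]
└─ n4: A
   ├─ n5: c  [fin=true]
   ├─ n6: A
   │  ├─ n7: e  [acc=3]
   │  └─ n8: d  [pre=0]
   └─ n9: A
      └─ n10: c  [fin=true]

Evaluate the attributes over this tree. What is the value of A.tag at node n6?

false

1. n1.tag = true  [true]
2. n2.tag = false  [A₀.tag == false]
3. n3.acc = 24  [terminal]
4. n2.acc = false  [A.tag == true]
5. n2.fin = true  [A.tag == false]
6. n1.acc = true  [A₁.acc == false]
7. n1.fin = false  [A₁.acc == true]
8. n4.tag = true  [A₀.fin == false]
9. n5.fin = true  [terminal]
10. n6.tag = false  [A₀.tag == false]
11. n7.acc = 3  [terminal]
12. n8.pre = 0  [terminal]
13. n6.acc = true  [e.acc == 3]
14. n6.fin = true  [d.pre > -1]
15. n9.tag = true  [true]
16. n10.fin = true  [terminal]
17. n9.acc = true  [A.tag == true]
18. n9.fin = false  [false]
19. n4.acc = false  [false]
20. n4.fin = false  [A₂.fin == true]
21. n0.tag = "qw"  ["qw"]
22. n0.wid = true  [A₀.acc == true]
23. n0.env = -4  [-4]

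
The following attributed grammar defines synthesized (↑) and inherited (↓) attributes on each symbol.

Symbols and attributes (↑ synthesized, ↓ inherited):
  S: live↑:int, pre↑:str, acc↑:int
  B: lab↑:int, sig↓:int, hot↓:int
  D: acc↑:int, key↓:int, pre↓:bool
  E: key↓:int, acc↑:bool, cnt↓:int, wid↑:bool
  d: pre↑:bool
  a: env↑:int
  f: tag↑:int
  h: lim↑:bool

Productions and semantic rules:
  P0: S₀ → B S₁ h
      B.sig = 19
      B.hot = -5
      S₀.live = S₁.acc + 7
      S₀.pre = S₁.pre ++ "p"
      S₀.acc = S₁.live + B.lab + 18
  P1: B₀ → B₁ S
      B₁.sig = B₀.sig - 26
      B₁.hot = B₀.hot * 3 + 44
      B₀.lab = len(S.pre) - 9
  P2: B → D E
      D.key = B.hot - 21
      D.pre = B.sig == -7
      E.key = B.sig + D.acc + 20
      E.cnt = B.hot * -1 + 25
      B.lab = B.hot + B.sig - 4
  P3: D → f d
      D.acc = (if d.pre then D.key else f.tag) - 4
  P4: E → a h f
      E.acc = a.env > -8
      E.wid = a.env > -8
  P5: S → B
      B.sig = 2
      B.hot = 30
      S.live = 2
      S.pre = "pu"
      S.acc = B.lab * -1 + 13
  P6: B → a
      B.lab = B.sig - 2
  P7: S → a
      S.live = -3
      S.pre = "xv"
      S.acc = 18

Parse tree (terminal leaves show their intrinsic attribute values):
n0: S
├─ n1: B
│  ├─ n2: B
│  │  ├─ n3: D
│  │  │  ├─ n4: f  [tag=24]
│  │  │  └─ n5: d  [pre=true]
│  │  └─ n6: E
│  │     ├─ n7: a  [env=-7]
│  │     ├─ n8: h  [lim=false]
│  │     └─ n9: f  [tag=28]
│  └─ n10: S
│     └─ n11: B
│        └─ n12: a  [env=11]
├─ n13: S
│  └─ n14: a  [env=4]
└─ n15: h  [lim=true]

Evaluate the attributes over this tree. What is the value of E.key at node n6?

1. n1.sig = 19  [19]
2. n1.hot = -5  [-5]
3. n2.sig = -7  [B₀.sig - 26]
4. n2.hot = 29  [B₀.hot * 3 + 44]
5. n3.key = 8  [B.hot - 21]
6. n3.pre = true  [B.sig == -7]
7. n4.tag = 24  [terminal]
8. n5.pre = true  [terminal]
9. n3.acc = 4  [(if d.pre then D.key else f.tag) - 4]
10. n6.key = 17  [B.sig + D.acc + 20]
11. n6.cnt = -4  [B.hot * -1 + 25]
12. n7.env = -7  [terminal]
13. n8.lim = false  [terminal]
14. n9.tag = 28  [terminal]
15. n6.acc = true  [a.env > -8]
16. n6.wid = true  [a.env > -8]
17. n2.lab = 18  [B.hot + B.sig - 4]
18. n11.sig = 2  [2]
19. n11.hot = 30  [30]
20. n12.env = 11  [terminal]
21. n11.lab = 0  [B.sig - 2]
22. n10.live = 2  [2]
23. n10.pre = "pu"  ["pu"]
24. n10.acc = 13  [B.lab * -1 + 13]
25. n1.lab = -7  [len(S.pre) - 9]
26. n14.env = 4  [terminal]
27. n13.live = -3  [-3]
28. n13.pre = "xv"  ["xv"]
29. n13.acc = 18  [18]
30. n15.lim = true  [terminal]
31. n0.live = 25  [S₁.acc + 7]
32. n0.pre = "xvp"  [S₁.pre ++ "p"]
33. n0.acc = 8  [S₁.live + B.lab + 18]

17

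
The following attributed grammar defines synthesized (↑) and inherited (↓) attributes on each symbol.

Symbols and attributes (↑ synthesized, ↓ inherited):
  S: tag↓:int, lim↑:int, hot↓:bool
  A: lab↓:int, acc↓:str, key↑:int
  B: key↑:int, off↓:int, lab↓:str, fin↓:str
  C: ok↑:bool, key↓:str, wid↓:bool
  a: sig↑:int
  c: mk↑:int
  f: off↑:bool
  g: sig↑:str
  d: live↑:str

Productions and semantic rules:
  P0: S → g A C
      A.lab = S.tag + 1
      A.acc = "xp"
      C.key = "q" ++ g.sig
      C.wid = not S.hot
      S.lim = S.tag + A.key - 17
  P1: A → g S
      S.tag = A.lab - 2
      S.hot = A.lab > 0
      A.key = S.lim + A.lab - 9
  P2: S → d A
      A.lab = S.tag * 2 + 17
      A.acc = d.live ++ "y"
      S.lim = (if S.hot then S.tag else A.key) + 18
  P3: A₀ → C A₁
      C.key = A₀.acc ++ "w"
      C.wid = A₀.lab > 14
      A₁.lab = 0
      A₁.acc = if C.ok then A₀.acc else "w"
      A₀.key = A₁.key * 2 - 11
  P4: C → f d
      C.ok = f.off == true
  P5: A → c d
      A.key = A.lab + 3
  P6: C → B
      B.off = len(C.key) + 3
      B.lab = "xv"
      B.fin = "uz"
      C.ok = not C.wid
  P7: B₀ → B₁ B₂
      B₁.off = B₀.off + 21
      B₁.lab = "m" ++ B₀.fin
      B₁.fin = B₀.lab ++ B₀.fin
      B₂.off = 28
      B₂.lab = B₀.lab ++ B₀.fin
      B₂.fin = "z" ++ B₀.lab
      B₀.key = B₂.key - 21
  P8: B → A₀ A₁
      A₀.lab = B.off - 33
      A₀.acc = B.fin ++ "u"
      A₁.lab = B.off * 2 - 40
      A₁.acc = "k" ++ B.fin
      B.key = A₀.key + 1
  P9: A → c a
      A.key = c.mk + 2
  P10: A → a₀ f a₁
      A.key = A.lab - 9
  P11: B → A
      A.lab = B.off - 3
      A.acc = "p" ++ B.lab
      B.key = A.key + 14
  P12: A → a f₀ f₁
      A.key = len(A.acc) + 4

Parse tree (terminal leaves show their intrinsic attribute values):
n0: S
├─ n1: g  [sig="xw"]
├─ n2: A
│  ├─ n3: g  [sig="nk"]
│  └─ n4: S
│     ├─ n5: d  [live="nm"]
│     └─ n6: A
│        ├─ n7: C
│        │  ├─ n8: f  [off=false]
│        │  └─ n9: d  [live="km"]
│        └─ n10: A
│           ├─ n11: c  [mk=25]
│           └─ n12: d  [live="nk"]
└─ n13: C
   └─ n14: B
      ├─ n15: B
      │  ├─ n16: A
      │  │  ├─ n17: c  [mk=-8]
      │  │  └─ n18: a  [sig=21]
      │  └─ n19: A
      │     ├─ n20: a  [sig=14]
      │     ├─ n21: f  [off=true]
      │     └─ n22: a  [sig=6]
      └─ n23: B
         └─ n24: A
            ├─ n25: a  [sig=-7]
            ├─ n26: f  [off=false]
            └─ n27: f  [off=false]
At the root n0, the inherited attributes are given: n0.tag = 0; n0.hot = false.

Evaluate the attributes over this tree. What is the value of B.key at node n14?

2

1. n0.tag = 0  [given at root]
2. n0.hot = false  [given at root]
3. n1.sig = "xw"  [terminal]
4. n2.lab = 1  [S.tag + 1]
5. n2.acc = "xp"  ["xp"]
6. n3.sig = "nk"  [terminal]
7. n4.tag = -1  [A.lab - 2]
8. n4.hot = true  [A.lab > 0]
9. n5.live = "nm"  [terminal]
10. n6.lab = 15  [S.tag * 2 + 17]
11. n6.acc = "nmy"  [d.live ++ "y"]
12. n7.key = "nmyw"  [A₀.acc ++ "w"]
13. n7.wid = true  [A₀.lab > 14]
14. n8.off = false  [terminal]
15. n9.live = "km"  [terminal]
16. n7.ok = false  [f.off == true]
17. n10.lab = 0  [0]
18. n10.acc = "w"  [if C.ok then A₀.acc else "w"]
19. n11.mk = 25  [terminal]
20. n12.live = "nk"  [terminal]
21. n10.key = 3  [A.lab + 3]
22. n6.key = -5  [A₁.key * 2 - 11]
23. n4.lim = 17  [(if S.hot then S.tag else A.key) + 18]
24. n2.key = 9  [S.lim + A.lab - 9]
25. n13.key = "qxw"  ["q" ++ g.sig]
26. n13.wid = true  [not S.hot]
27. n14.off = 6  [len(C.key) + 3]
28. n14.lab = "xv"  ["xv"]
29. n14.fin = "uz"  ["uz"]
30. n15.off = 27  [B₀.off + 21]
31. n15.lab = "muz"  ["m" ++ B₀.fin]
32. n15.fin = "xvuz"  [B₀.lab ++ B₀.fin]
33. n16.lab = -6  [B.off - 33]
34. n16.acc = "xvuzu"  [B.fin ++ "u"]
35. n17.mk = -8  [terminal]
36. n18.sig = 21  [terminal]
37. n16.key = -6  [c.mk + 2]
38. n19.lab = 14  [B.off * 2 - 40]
39. n19.acc = "kxvuz"  ["k" ++ B.fin]
40. n20.sig = 14  [terminal]
41. n21.off = true  [terminal]
42. n22.sig = 6  [terminal]
43. n19.key = 5  [A.lab - 9]
44. n15.key = -5  [A₀.key + 1]
45. n23.off = 28  [28]
46. n23.lab = "xvuz"  [B₀.lab ++ B₀.fin]
47. n23.fin = "zxv"  ["z" ++ B₀.lab]
48. n24.lab = 25  [B.off - 3]
49. n24.acc = "pxvuz"  ["p" ++ B.lab]
50. n25.sig = -7  [terminal]
51. n26.off = false  [terminal]
52. n27.off = false  [terminal]
53. n24.key = 9  [len(A.acc) + 4]
54. n23.key = 23  [A.key + 14]
55. n14.key = 2  [B₂.key - 21]
56. n13.ok = false  [not C.wid]
57. n0.lim = -8  [S.tag + A.key - 17]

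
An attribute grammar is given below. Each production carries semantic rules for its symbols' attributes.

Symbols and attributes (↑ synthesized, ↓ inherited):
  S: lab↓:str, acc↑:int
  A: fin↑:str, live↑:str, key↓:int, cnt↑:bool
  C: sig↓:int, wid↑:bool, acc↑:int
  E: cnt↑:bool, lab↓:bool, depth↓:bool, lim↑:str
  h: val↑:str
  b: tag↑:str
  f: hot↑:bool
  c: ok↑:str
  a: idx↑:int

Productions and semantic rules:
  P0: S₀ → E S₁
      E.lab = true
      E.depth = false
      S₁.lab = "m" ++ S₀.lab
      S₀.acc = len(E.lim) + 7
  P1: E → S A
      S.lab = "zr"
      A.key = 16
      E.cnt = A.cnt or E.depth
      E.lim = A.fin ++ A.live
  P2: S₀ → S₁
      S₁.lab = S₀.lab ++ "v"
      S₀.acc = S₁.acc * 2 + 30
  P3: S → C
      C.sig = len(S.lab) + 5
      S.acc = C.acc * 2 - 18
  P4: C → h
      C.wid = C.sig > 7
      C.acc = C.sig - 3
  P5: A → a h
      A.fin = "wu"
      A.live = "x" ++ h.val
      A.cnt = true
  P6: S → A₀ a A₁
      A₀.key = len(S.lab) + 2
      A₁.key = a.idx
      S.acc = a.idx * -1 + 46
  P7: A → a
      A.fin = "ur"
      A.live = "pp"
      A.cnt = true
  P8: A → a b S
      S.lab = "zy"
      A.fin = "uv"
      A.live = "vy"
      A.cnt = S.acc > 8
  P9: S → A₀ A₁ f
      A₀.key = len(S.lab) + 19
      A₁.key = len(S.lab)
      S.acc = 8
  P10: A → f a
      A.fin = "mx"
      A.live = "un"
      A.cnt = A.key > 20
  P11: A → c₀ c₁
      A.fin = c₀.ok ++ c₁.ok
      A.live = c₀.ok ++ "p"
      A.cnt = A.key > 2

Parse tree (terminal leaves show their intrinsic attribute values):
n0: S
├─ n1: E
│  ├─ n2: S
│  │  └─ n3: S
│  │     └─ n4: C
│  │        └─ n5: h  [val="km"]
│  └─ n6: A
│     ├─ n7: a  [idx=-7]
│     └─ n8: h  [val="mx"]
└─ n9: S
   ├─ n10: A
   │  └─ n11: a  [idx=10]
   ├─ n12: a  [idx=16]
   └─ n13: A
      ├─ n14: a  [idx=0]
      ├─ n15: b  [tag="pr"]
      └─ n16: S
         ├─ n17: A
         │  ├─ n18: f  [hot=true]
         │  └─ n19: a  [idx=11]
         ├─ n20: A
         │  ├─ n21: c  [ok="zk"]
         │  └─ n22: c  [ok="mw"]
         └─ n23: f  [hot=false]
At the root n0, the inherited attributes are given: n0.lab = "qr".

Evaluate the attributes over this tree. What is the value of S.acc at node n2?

14

1. n0.lab = "qr"  [given at root]
2. n1.lab = true  [true]
3. n1.depth = false  [false]
4. n2.lab = "zr"  ["zr"]
5. n3.lab = "zrv"  [S₀.lab ++ "v"]
6. n4.sig = 8  [len(S.lab) + 5]
7. n5.val = "km"  [terminal]
8. n4.wid = true  [C.sig > 7]
9. n4.acc = 5  [C.sig - 3]
10. n3.acc = -8  [C.acc * 2 - 18]
11. n2.acc = 14  [S₁.acc * 2 + 30]
12. n6.key = 16  [16]
13. n7.idx = -7  [terminal]
14. n8.val = "mx"  [terminal]
15. n6.fin = "wu"  ["wu"]
16. n6.live = "xmx"  ["x" ++ h.val]
17. n6.cnt = true  [true]
18. n1.cnt = true  [A.cnt or E.depth]
19. n1.lim = "wuxmx"  [A.fin ++ A.live]
20. n9.lab = "mqr"  ["m" ++ S₀.lab]
21. n10.key = 5  [len(S.lab) + 2]
22. n11.idx = 10  [terminal]
23. n10.fin = "ur"  ["ur"]
24. n10.live = "pp"  ["pp"]
25. n10.cnt = true  [true]
26. n12.idx = 16  [terminal]
27. n13.key = 16  [a.idx]
28. n14.idx = 0  [terminal]
29. n15.tag = "pr"  [terminal]
30. n16.lab = "zy"  ["zy"]
31. n17.key = 21  [len(S.lab) + 19]
32. n18.hot = true  [terminal]
33. n19.idx = 11  [terminal]
34. n17.fin = "mx"  ["mx"]
35. n17.live = "un"  ["un"]
36. n17.cnt = true  [A.key > 20]
37. n20.key = 2  [len(S.lab)]
38. n21.ok = "zk"  [terminal]
39. n22.ok = "mw"  [terminal]
40. n20.fin = "zkmw"  [c₀.ok ++ c₁.ok]
41. n20.live = "zkp"  [c₀.ok ++ "p"]
42. n20.cnt = false  [A.key > 2]
43. n23.hot = false  [terminal]
44. n16.acc = 8  [8]
45. n13.fin = "uv"  ["uv"]
46. n13.live = "vy"  ["vy"]
47. n13.cnt = false  [S.acc > 8]
48. n9.acc = 30  [a.idx * -1 + 46]
49. n0.acc = 12  [len(E.lim) + 7]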